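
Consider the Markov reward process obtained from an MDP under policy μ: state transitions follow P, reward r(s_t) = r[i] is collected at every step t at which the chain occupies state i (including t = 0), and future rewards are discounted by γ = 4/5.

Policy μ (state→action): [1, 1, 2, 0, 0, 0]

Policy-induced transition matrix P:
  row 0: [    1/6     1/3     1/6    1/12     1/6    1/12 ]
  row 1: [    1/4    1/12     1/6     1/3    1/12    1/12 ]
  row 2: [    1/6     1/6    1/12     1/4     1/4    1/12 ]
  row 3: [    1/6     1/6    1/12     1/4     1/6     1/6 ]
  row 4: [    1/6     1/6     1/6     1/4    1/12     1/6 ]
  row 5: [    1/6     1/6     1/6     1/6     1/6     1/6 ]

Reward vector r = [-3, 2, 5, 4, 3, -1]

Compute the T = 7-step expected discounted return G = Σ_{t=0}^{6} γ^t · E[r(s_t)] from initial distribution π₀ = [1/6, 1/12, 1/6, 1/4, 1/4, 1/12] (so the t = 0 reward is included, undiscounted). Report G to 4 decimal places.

t=0: π = [0.1667, 0.0833, 0.1667, 0.2500, 0.2500, 0.0833], E[r] = 2.1667, γ^t·E[r] = 2.166667, running G = 2.166667
t=1: π = [0.1736, 0.1875, 0.1319, 0.2222, 0.1528, 0.1319], E[r] = 1.7292, γ^t·E[r] = 1.383333, running G = 3.550000
t=2: π = [0.1823, 0.1800, 0.1372, 0.2257, 0.1493, 0.1256], E[r] = 1.7240, γ^t·E[r] = 1.103333, running G = 4.653333
t=3: π = [0.1817, 0.1821, 0.1364, 0.2242, 0.1507, 0.1250], E[r] = 1.7248, γ^t·E[r] = 0.883086, running G = 5.536420
t=4: π = [0.1818, 0.1818, 0.1366, 0.2245, 0.1503, 0.1250], E[r] = 1.7250, γ^t·E[r] = 0.706543, running G = 6.242963
t=5: π = [0.1818, 0.1818, 0.1366, 0.2244, 0.1504, 0.1250], E[r] = 1.7249, γ^t·E[r] = 0.565229, running G = 6.808192
t=6: π = [0.1818, 0.1818, 0.1366, 0.2244, 0.1504, 0.1250], E[r] = 1.7249, γ^t·E[r] = 0.452184, running G = 7.260375

G = 7.2604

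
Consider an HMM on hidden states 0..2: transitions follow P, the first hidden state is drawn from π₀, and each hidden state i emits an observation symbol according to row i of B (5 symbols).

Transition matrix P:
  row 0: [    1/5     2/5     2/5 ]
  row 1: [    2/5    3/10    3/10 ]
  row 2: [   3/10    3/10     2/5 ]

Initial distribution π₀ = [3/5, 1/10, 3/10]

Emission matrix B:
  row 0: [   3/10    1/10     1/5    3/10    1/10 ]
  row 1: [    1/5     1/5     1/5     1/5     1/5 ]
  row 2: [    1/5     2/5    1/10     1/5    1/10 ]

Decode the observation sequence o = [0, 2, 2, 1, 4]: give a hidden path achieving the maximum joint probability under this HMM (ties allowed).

path = [0, 1, 0, 2, 1]

t=0: δ = [1.800e-01, 2.000e-02, 6.000e-02]  (obs o_0=0)
t=1: δ = [7.200e-03, 1.440e-02, 7.200e-03]  ψ = [0, 0, 0]  (obs o_1=2)
t=2: δ = [1.152e-03, 8.640e-04, 4.320e-04]  ψ = [1, 1, 1]  (obs o_2=2)
t=3: δ = [3.456e-05, 9.216e-05, 1.843e-04]  ψ = [1, 0, 0]  (obs o_3=1)
t=4: δ = [5.530e-06, 1.106e-05, 7.373e-06]  ψ = [2, 2, 2]  (obs o_4=4)
backtrack: best end state = 1; path = [0, 1, 0, 2, 1]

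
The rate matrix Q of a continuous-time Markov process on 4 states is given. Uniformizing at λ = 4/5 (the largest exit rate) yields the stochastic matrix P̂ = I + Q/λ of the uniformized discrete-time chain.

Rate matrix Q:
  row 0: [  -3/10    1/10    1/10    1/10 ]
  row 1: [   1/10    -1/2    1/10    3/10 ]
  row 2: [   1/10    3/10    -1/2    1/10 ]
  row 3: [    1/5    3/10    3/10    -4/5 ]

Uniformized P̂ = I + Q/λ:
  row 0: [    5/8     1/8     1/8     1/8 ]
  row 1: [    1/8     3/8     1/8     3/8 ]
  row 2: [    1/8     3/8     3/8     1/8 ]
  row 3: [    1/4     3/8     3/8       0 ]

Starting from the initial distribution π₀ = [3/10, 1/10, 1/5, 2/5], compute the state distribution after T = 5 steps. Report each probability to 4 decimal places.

t=0: π = [0.3000, 0.1000, 0.2000, 0.4000]
t=1: π = [0.3250, 0.3000, 0.2750, 0.1000]
t=2: π = [0.3000, 0.2938, 0.2188, 0.1875]
t=3: π = [0.2984, 0.3000, 0.2266, 0.1750]
t=4: π = [0.2961, 0.3004, 0.2254, 0.1781]
t=5: π = [0.2953, 0.3010, 0.2259, 0.1778]

π = [0.2953, 0.3010, 0.2259, 0.1778]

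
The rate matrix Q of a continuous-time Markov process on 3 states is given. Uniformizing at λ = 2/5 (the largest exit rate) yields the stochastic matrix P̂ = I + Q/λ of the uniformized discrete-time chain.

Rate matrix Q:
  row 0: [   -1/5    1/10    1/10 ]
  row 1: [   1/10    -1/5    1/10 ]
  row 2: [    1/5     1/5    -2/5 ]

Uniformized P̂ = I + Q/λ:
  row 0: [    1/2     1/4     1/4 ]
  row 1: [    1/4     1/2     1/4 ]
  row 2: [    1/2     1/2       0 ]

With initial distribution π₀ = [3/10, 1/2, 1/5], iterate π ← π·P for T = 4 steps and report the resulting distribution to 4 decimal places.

π = [0.3996, 0.4004, 0.2000]

t=0: π = [0.3000, 0.5000, 0.2000]
t=1: π = [0.3750, 0.4250, 0.2000]
t=2: π = [0.3938, 0.4063, 0.2000]
t=3: π = [0.3984, 0.4016, 0.2000]
t=4: π = [0.3996, 0.4004, 0.2000]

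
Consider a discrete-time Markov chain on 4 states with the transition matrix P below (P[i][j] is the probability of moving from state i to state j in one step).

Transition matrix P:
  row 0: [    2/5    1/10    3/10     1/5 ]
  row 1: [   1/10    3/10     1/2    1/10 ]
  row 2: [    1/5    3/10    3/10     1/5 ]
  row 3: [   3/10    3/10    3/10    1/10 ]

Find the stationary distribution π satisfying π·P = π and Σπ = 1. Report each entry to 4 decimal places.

Balance equations π_j = Σ_i π_i·P[i][j]:
  π_0 = 2/5·π_0 + 1/10·π_1 + 1/5·π_2 + 3/10·π_3
  π_1 = 1/10·π_0 + 3/10·π_1 + 3/10·π_2 + 3/10·π_3
  π_2 = 3/10·π_0 + 1/2·π_1 + 3/10·π_2 + 3/10·π_3
  normalize: π_0 + π_1 + π_2 + π_3 = 1
Solving the linear system gives exactly π = [51/214, 27/107, 75/214, 17/107].

π = [0.2383, 0.2523, 0.3505, 0.1589]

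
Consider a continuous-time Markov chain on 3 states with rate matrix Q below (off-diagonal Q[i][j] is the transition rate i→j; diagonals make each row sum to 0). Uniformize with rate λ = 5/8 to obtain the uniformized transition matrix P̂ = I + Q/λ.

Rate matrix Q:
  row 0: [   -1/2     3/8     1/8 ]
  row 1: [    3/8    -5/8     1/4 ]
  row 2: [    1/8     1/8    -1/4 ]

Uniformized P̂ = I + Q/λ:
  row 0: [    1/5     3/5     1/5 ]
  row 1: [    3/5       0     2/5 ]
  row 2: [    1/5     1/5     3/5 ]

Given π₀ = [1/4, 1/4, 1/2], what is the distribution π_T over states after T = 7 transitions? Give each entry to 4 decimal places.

π = [0.3078, 0.2691, 0.4231]

t=0: π = [0.2500, 0.2500, 0.5000]
t=1: π = [0.3000, 0.2500, 0.4500]
t=2: π = [0.3000, 0.2700, 0.4300]
t=3: π = [0.3080, 0.2660, 0.4260]
t=4: π = [0.3064, 0.2700, 0.4236]
t=5: π = [0.3080, 0.2686, 0.4234]
t=6: π = [0.3074, 0.2695, 0.4231]
t=7: π = [0.3078, 0.2691, 0.4231]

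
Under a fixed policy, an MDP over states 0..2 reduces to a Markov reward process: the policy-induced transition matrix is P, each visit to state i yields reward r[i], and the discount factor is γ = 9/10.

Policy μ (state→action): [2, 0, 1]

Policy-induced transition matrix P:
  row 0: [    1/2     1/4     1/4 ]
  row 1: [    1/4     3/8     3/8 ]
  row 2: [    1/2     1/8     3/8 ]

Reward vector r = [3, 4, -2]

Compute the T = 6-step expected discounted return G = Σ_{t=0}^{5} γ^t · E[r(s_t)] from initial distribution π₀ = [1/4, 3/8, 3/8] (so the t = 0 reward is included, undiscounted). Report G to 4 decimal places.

G = 7.4265

t=0: π = [0.2500, 0.3750, 0.3750], E[r] = 1.5000, γ^t·E[r] = 1.500000, running G = 1.500000
t=1: π = [0.4063, 0.2500, 0.3438], E[r] = 1.5313, γ^t·E[r] = 1.378125, running G = 2.878125
t=2: π = [0.4375, 0.2383, 0.3242], E[r] = 1.6172, γ^t·E[r] = 1.309922, running G = 4.188047
t=3: π = [0.4404, 0.2393, 0.3203], E[r] = 1.6377, γ^t·E[r] = 1.193880, running G = 5.381927
t=4: π = [0.4402, 0.2399, 0.3199], E[r] = 1.6401, γ^t·E[r] = 1.076094, running G = 6.458020
t=5: π = [0.4400, 0.2400, 0.3200], E[r] = 1.6401, γ^t·E[r] = 0.968466, running G = 7.426487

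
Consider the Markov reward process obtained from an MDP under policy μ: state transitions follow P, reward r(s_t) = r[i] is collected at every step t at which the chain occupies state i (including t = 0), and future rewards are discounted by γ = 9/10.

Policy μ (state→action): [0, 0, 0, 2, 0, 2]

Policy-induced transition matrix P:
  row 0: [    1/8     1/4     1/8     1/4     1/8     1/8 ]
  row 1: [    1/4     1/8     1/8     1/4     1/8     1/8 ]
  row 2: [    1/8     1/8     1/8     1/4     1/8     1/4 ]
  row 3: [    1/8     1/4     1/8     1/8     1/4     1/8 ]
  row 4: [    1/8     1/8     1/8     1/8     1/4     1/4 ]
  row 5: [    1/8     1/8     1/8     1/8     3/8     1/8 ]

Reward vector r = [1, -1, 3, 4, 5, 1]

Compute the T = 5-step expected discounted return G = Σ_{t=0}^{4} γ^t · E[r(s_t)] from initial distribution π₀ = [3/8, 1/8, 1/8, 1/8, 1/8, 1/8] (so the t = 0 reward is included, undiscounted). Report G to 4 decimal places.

G = 8.9720

t=0: π = [0.3750, 0.1250, 0.1250, 0.1250, 0.1250, 0.1250], E[r] = 1.8750, γ^t·E[r] = 1.875000, running G = 1.875000
t=1: π = [0.1406, 0.1875, 0.1250, 0.2031, 0.1875, 0.1563], E[r] = 2.2344, γ^t·E[r] = 2.010938, running G = 3.885938
t=2: π = [0.1484, 0.1680, 0.1250, 0.1816, 0.2129, 0.1641], E[r] = 2.3105, γ^t·E[r] = 1.871543, running G = 5.757480
t=3: π = [0.1460, 0.1663, 0.1250, 0.1802, 0.2153, 0.1672], E[r] = 2.3193, γ^t·E[r] = 1.690796, running G = 7.448276
t=4: π = [0.1458, 0.1658, 0.1250, 0.1797, 0.2162, 0.1675], E[r] = 2.3224, γ^t·E[r] = 1.523739, running G = 8.972015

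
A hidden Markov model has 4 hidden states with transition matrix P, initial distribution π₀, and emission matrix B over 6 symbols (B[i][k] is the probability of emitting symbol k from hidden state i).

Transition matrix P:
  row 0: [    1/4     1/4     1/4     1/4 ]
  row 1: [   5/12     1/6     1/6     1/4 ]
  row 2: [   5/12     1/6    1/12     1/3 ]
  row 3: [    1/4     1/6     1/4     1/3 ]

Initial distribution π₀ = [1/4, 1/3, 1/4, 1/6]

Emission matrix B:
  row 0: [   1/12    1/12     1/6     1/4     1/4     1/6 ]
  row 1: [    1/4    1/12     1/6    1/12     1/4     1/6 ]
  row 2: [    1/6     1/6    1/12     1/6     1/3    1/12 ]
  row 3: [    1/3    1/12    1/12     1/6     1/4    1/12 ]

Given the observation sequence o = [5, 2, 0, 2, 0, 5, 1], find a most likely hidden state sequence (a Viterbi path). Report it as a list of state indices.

path = [1, 0, 1, 0, 1, 0, 2]

t=0: δ = [4.167e-02, 5.556e-02, 2.083e-02, 1.389e-02]  (obs o_0=5)
t=1: δ = [3.858e-03, 1.736e-03, 8.681e-04, 1.157e-03]  ψ = [1, 0, 0, 1]  (obs o_1=2)
t=2: δ = [8.038e-05, 2.411e-04, 1.608e-04, 3.215e-04]  ψ = [0, 0, 0, 0]  (obs o_2=0)
t=3: δ = [1.674e-05, 8.931e-06, 6.698e-06, 8.931e-06]  ψ = [1, 3, 3, 3]  (obs o_3=2)
t=4: δ = [3.489e-07, 1.047e-06, 6.977e-07, 1.395e-06]  ψ = [0, 0, 0, 0]  (obs o_4=0)
t=5: δ = [7.268e-08, 3.876e-08, 2.907e-08, 3.876e-08]  ψ = [1, 3, 3, 3]  (obs o_5=5)
t=6: δ = [1.514e-09, 1.514e-09, 3.028e-09, 1.514e-09]  ψ = [0, 0, 0, 0]  (obs o_6=1)
backtrack: best end state = 2; path = [1, 0, 1, 0, 1, 0, 2]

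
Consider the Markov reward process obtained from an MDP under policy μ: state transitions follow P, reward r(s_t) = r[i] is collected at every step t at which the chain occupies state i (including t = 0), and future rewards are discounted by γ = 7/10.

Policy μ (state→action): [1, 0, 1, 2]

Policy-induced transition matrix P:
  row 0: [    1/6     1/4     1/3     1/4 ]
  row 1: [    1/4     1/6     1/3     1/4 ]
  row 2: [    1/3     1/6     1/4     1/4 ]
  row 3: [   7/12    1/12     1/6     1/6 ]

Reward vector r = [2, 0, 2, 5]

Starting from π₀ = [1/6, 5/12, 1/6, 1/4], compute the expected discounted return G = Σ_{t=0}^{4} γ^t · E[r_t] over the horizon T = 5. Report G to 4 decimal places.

G = 6.0885

t=0: π = [0.1667, 0.4167, 0.1667, 0.2500], E[r] = 1.9167, γ^t·E[r] = 1.916667, running G = 1.916667
t=1: π = [0.3333, 0.1597, 0.2778, 0.2292], E[r] = 2.3681, γ^t·E[r] = 1.657639, running G = 3.574306
t=2: π = [0.3218, 0.1753, 0.2720, 0.2309], E[r] = 2.3420, γ^t·E[r] = 1.147587, running G = 4.721892
t=3: π = [0.3228, 0.1742, 0.2722, 0.2308], E[r] = 2.3438, γ^t·E[r] = 0.803923, running G = 5.525815
t=4: π = [0.3227, 0.1743, 0.2722, 0.2308], E[r] = 2.3436, γ^t·E[r] = 0.562706, running G = 6.088522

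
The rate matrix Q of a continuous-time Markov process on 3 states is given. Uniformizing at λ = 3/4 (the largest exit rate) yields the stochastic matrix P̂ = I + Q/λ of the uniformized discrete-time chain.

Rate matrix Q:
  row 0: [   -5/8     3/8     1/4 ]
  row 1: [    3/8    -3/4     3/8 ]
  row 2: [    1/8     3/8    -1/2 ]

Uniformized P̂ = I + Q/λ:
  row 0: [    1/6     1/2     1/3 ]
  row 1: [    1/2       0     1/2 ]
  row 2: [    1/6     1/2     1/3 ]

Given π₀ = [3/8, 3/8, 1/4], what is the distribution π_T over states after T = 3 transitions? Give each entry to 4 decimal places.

t=0: π = [0.3750, 0.3750, 0.2500]
t=1: π = [0.2917, 0.3125, 0.3958]
t=2: π = [0.2708, 0.3438, 0.3854]
t=3: π = [0.2813, 0.3281, 0.3906]

π = [0.2813, 0.3281, 0.3906]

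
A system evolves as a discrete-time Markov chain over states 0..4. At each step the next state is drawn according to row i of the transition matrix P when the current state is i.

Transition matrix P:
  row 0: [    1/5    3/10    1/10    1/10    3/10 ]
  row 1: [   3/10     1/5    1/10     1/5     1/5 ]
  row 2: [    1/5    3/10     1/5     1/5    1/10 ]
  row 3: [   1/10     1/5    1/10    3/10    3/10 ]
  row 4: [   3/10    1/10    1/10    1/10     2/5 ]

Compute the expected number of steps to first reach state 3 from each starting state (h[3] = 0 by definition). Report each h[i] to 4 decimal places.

First-step conditioning: h[3] = 0; for i ≠ 3, h[i] = 1 + Σ_k P[i][k]·h[k].
  h[0] = 1 + 1/5·h[0] + 3/10·h[1] + 1/10·h[2] + 3/10·h[4]
  h[1] = 1 + 3/10·h[0] + 1/5·h[1] + 1/10·h[2] + 1/5·h[4]
  h[2] = 1 + 1/5·h[0] + 3/10·h[1] + 1/5·h[2] + 1/10·h[4]
  h[4] = 1 + 3/10·h[0] + 1/10·h[1] + 1/10·h[2] + 2/5·h[4]
Solving the 4×4 linear system over states ≠ 3 gives exactly h = [8730/1163, 7920/1163, 7720/1163, 0, 8910/1163] (h[3] = 0 is the target).

h = [7.5064, 6.8100, 6.6380, 0.0000, 7.6612]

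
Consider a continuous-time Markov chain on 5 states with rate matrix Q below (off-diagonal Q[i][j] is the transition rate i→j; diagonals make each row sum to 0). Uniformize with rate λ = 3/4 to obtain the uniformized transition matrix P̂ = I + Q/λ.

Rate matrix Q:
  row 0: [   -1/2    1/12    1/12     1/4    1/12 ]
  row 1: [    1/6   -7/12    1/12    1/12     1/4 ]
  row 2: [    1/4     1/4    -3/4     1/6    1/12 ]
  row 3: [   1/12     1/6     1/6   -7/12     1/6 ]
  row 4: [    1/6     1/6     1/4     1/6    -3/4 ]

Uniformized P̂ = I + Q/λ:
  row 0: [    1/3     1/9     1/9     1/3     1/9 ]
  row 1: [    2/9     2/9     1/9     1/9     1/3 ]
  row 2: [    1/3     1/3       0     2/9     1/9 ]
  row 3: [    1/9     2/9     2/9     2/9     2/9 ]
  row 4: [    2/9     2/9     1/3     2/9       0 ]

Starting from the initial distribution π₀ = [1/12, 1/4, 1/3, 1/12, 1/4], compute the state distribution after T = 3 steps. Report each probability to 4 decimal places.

π = [0.2413, 0.2119, 0.1575, 0.2261, 0.1631]

t=0: π = [0.0833, 0.2500, 0.3333, 0.0833, 0.2500]
t=1: π = [0.2593, 0.2500, 0.1389, 0.2037, 0.1481]
t=2: π = [0.2438, 0.2088, 0.1512, 0.2233, 0.1728]
t=3: π = [0.2413, 0.2119, 0.1575, 0.2261, 0.1631]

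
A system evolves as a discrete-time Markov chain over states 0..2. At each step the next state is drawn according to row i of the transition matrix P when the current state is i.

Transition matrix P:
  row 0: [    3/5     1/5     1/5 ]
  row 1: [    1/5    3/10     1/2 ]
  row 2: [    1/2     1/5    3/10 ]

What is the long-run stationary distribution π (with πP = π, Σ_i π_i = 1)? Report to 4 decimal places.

π = [0.4815, 0.2222, 0.2963]

Balance equations π_j = Σ_i π_i·P[i][j]:
  π_0 = 3/5·π_0 + 1/5·π_1 + 1/2·π_2
  π_1 = 1/5·π_0 + 3/10·π_1 + 1/5·π_2
  normalize: π_0 + π_1 + π_2 = 1
Solving the linear system gives exactly π = [13/27, 2/9, 8/27].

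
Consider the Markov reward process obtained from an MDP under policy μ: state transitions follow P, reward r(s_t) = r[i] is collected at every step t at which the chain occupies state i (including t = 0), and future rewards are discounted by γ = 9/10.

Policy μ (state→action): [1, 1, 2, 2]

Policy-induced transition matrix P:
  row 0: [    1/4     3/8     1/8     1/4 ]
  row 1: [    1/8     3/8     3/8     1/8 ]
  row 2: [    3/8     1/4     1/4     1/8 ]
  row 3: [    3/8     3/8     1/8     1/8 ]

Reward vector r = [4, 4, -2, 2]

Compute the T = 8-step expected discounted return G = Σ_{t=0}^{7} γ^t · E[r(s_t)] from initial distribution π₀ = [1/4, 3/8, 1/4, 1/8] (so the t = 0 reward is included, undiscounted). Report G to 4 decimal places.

G = 12.7091

t=0: π = [0.2500, 0.3750, 0.2500, 0.1250], E[r] = 2.2500, γ^t·E[r] = 2.250000, running G = 2.250000
t=1: π = [0.2500, 0.3438, 0.2500, 0.1563], E[r] = 2.1875, γ^t·E[r] = 1.968750, running G = 4.218750
t=2: π = [0.2578, 0.3438, 0.2422, 0.1563], E[r] = 2.2344, γ^t·E[r] = 1.809844, running G = 6.028594
t=3: π = [0.2568, 0.3447, 0.2412, 0.1572], E[r] = 2.2383, γ^t·E[r] = 1.631707, running G = 7.660301
t=4: π = [0.2567, 0.3448, 0.2413, 0.1571], E[r] = 2.2378, γ^t·E[r] = 1.468216, running G = 9.128517
t=5: π = [0.2567, 0.3448, 0.2414, 0.1571], E[r] = 2.2375, γ^t·E[r] = 1.321250, running G = 10.449767
t=6: π = [0.2567, 0.3448, 0.2414, 0.1571], E[r] = 2.2375, γ^t·E[r] = 1.189121, running G = 11.638888
t=7: π = [0.2567, 0.3448, 0.2414, 0.1571], E[r] = 2.2375, γ^t·E[r] = 1.070212, running G = 12.709100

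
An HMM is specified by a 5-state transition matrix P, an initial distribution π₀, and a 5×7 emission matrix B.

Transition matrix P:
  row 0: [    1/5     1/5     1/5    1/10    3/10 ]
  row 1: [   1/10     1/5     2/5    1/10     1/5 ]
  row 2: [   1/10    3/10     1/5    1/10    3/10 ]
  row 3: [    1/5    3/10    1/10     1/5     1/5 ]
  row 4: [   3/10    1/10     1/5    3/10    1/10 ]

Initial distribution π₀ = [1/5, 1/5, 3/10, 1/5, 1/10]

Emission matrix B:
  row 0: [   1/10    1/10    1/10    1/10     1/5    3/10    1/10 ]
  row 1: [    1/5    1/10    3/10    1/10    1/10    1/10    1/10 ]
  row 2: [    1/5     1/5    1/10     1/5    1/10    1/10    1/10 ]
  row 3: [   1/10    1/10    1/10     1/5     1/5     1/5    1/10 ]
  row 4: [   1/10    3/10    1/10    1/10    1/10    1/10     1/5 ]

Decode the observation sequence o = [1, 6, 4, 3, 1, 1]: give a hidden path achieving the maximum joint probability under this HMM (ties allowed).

t=0: δ = [2.000e-02, 2.000e-02, 6.000e-02, 2.000e-02, 3.000e-02]  (obs o_0=1)
t=1: δ = [9.000e-04, 1.800e-03, 1.200e-03, 9.000e-04, 3.600e-03]  ψ = [4, 2, 2, 4, 2]  (obs o_1=6)
t=2: δ = [2.160e-04, 3.600e-05, 7.200e-05, 2.160e-04, 3.600e-05]  ψ = [4, 1, 1, 4, 1]  (obs o_2=4)
t=3: δ = [4.320e-06, 6.480e-06, 8.640e-06, 8.640e-06, 6.480e-06]  ψ = [0, 3, 0, 3, 0]  (obs o_3=3)
t=4: δ = [1.944e-07, 2.592e-07, 5.184e-07, 1.944e-07, 7.776e-07]  ψ = [4, 2, 1, 4, 2]  (obs o_4=1)
t=5: δ = [2.333e-08, 1.555e-08, 3.110e-08, 2.333e-08, 4.666e-08]  ψ = [4, 2, 4, 4, 2]  (obs o_5=1)
backtrack: best end state = 4; path = [2, 4, 3, 1, 2, 4]

path = [2, 4, 3, 1, 2, 4]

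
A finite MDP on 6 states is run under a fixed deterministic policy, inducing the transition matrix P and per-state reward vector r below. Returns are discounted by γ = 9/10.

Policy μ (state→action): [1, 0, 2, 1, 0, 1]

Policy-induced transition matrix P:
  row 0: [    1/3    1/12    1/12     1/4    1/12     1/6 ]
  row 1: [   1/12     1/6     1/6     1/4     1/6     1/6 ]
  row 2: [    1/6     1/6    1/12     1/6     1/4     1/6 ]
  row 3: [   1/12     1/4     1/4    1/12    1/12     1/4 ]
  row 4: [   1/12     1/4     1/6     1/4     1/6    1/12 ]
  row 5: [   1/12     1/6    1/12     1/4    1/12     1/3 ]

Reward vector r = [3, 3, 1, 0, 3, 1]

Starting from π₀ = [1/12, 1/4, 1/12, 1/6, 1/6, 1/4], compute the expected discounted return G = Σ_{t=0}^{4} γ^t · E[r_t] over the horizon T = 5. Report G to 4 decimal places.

t=0: π = [0.0833, 0.2500, 0.0833, 0.1667, 0.1667, 0.2500], E[r] = 1.8333, γ^t·E[r] = 1.833333, running G = 1.833333
t=1: π = [0.1111, 0.1875, 0.1458, 0.2153, 0.1319, 0.2083], E[r] = 1.6458, γ^t·E[r] = 1.481250, running G = 3.314583
t=2: π = [0.1233, 0.1863, 0.1458, 0.2020, 0.1343, 0.2083], E[r] = 1.6858, γ^t·E[r] = 1.365469, running G = 4.680052
t=3: π = [0.1263, 0.1844, 0.1437, 0.2042, 0.1344, 0.2070], E[r] = 1.6860, γ^t·E[r] = 1.229063, running G = 5.909115
t=4: π = [0.1269, 0.1844, 0.1439, 0.2040, 0.1338, 0.2070], E[r] = 1.6862, γ^t·E[r] = 1.106304, running G = 7.015418

G = 7.0154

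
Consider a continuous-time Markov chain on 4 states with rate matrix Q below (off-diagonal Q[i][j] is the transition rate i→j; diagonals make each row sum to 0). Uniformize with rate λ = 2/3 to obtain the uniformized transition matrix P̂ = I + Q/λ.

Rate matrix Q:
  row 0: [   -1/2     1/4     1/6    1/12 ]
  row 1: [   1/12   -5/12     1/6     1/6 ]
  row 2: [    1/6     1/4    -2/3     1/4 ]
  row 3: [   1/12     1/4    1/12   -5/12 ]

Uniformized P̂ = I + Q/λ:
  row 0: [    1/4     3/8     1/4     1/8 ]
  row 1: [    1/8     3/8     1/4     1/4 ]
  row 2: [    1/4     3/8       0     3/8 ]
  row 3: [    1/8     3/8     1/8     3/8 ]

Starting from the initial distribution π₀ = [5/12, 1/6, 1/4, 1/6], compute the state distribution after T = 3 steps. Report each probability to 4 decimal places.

π = [0.1686, 0.3750, 0.1712, 0.2852]

t=0: π = [0.4167, 0.1667, 0.2500, 0.1667]
t=1: π = [0.2083, 0.3750, 0.1667, 0.2500]
t=2: π = [0.1719, 0.3750, 0.1771, 0.2760]
t=3: π = [0.1686, 0.3750, 0.1712, 0.2852]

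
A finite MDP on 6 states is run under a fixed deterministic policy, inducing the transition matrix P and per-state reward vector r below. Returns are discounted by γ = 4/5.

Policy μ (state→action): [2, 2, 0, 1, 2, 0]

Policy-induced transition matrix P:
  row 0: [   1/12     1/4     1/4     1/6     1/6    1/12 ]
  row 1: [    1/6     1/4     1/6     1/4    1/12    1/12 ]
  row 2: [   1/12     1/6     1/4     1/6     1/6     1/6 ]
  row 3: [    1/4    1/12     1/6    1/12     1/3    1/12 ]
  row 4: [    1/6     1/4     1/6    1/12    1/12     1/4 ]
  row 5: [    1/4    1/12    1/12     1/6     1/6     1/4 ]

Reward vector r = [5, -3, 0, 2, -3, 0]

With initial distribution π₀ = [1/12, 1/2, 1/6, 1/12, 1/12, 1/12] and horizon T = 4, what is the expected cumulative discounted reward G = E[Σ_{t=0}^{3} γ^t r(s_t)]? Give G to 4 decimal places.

t=0: π = [0.0833, 0.5000, 0.1667, 0.0833, 0.0833, 0.0833], E[r] = -1.1667, γ^t·E[r] = -1.166667, running G = -1.166667
t=1: π = [0.1597, 0.2083, 0.1806, 0.1944, 0.1319, 0.1250], E[r] = 0.1667, γ^t·E[r] = 0.133333, running G = -1.033333
t=2: π = [0.1649, 0.1817, 0.1846, 0.1568, 0.1707, 0.1412], E[r] = 0.0810, γ^t·E[r] = 0.051852, running G = -0.981481
t=3: π = [0.1624, 0.1849, 0.1840, 0.1545, 0.1634, 0.1507], E[r] = 0.0758, γ^t·E[r] = 0.038790, running G = -0.942691

G = -0.9427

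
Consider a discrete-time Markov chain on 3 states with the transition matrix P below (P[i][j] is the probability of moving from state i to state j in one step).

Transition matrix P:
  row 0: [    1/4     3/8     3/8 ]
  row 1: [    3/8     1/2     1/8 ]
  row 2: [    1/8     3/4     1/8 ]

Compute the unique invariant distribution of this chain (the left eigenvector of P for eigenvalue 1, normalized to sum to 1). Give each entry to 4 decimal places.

π = [0.2895, 0.5132, 0.1974]

Balance equations π_j = Σ_i π_i·P[i][j]:
  π_0 = 1/4·π_0 + 3/8·π_1 + 1/8·π_2
  π_1 = 3/8·π_0 + 1/2·π_1 + 3/4·π_2
  normalize: π_0 + π_1 + π_2 = 1
Solving the linear system gives exactly π = [11/38, 39/76, 15/76].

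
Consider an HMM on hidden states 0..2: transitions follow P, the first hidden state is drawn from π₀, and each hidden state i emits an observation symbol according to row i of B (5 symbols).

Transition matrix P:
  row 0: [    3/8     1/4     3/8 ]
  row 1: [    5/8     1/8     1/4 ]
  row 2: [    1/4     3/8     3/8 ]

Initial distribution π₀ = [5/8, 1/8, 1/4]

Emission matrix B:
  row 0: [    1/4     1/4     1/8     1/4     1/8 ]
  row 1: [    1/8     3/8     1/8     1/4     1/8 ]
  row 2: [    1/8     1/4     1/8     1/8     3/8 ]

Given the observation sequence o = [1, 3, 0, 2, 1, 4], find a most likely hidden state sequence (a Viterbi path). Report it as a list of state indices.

path = [0, 1, 0, 1, 0, 2]

t=0: δ = [1.562e-01, 4.688e-02, 6.250e-02]  (obs o_0=1)
t=1: δ = [1.465e-02, 9.766e-03, 7.324e-03]  ψ = [0, 0, 0]  (obs o_1=3)
t=2: δ = [1.526e-03, 4.578e-04, 6.866e-04]  ψ = [1, 0, 0]  (obs o_2=0)
t=3: δ = [7.153e-05, 4.768e-05, 7.153e-05]  ψ = [0, 0, 0]  (obs o_3=2)
t=4: δ = [7.451e-06, 1.006e-05, 6.706e-06]  ψ = [1, 2, 0]  (obs o_4=1)
t=5: δ = [7.858e-07, 3.143e-07, 1.048e-06]  ψ = [1, 2, 0]  (obs o_5=4)
backtrack: best end state = 2; path = [0, 1, 0, 1, 0, 2]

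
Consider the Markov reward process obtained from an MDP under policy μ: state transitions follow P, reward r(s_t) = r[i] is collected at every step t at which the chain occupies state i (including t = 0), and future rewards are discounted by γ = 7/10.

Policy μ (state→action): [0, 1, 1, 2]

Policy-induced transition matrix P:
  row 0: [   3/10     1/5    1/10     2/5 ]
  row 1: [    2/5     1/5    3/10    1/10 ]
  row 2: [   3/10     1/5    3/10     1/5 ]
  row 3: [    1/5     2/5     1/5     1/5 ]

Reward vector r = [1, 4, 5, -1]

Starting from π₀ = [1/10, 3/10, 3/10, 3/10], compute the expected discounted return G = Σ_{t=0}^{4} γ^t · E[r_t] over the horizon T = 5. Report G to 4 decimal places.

G = 6.4659

t=0: π = [0.1000, 0.3000, 0.3000, 0.3000], E[r] = 2.5000, γ^t·E[r] = 2.500000, running G = 2.500000
t=1: π = [0.3000, 0.2600, 0.2500, 0.1900], E[r] = 2.4000, γ^t·E[r] = 1.680000, running G = 4.180000
t=2: π = [0.3070, 0.2380, 0.2210, 0.2340], E[r] = 2.1300, γ^t·E[r] = 1.043700, running G = 5.223700
t=3: π = [0.3004, 0.2468, 0.2152, 0.2376], E[r] = 2.1260, γ^t·E[r] = 0.729218, running G = 5.952918
t=4: π = [0.3009, 0.2475, 0.2162, 0.2354], E[r] = 2.1364, γ^t·E[r] = 0.512950, running G = 6.465868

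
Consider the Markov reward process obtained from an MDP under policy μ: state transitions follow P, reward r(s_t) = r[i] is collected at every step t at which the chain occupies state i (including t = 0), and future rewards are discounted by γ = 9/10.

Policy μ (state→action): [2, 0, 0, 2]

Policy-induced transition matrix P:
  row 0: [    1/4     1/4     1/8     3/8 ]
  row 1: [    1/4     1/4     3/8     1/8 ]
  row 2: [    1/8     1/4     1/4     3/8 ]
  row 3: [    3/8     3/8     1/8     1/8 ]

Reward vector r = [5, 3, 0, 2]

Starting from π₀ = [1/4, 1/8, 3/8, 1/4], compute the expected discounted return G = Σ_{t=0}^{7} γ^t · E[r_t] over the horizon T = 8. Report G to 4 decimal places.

G = 14.3053

t=0: π = [0.2500, 0.1250, 0.3750, 0.2500], E[r] = 2.1250, γ^t·E[r] = 2.125000, running G = 2.125000
t=1: π = [0.2344, 0.2813, 0.2031, 0.2813], E[r] = 2.5781, γ^t·E[r] = 2.320313, running G = 4.445313
t=2: π = [0.2598, 0.2852, 0.2207, 0.2344], E[r] = 2.6230, γ^t·E[r] = 2.124668, running G = 6.569980
t=3: π = [0.2517, 0.2793, 0.2239, 0.2451], E[r] = 2.5867, γ^t·E[r] = 1.885682, running G = 8.455663
t=4: π = [0.2527, 0.2806, 0.2228, 0.2439], E[r] = 2.5930, γ^t·E[r] = 1.701259, running G = 10.156922
t=5: π = [0.2526, 0.2805, 0.2230, 0.2439], E[r] = 2.5924, γ^t·E[r] = 1.530770, running G = 11.687692
t=6: π = [0.2526, 0.2805, 0.2230, 0.2439], E[r] = 2.5923, γ^t·E[r] = 1.377659, running G = 13.065350
t=7: π = [0.2526, 0.2805, 0.2230, 0.2439], E[r] = 2.5923, γ^t·E[r] = 1.239908, running G = 14.305259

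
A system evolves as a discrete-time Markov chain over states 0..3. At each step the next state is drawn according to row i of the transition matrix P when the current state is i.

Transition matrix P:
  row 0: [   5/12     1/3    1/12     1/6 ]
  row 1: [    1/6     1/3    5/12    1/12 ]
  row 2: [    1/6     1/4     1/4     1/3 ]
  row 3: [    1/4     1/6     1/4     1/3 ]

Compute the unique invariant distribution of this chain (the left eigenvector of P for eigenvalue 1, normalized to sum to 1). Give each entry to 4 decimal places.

π = [0.2470, 0.2749, 0.2546, 0.2234]

Balance equations π_j = Σ_i π_i·P[i][j]:
  π_0 = 5/12·π_0 + 1/6·π_1 + 1/6·π_2 + 1/4·π_3
  π_1 = 1/3·π_0 + 1/3·π_1 + 1/4·π_2 + 1/6·π_3
  π_2 = 1/12·π_0 + 5/12·π_1 + 1/4·π_2 + 1/4·π_3
  normalize: π_0 + π_1 + π_2 + π_3 = 1
Solving the linear system gives exactly π = [293/1186, 163/593, 151/593, 265/1186].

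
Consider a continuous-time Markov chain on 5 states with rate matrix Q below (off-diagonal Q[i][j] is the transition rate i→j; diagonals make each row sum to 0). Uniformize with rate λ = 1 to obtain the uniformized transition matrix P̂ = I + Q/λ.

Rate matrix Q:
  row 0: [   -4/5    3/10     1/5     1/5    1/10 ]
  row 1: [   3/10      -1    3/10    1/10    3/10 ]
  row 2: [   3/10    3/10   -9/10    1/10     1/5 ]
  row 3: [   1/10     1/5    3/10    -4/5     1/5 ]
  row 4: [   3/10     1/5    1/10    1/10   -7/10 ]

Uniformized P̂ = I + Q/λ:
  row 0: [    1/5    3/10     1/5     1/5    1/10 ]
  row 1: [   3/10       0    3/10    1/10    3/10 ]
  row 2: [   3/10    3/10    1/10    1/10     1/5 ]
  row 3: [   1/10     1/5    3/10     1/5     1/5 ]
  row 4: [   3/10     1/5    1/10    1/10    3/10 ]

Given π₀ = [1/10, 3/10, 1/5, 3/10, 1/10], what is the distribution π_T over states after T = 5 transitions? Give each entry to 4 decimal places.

t=0: π = [0.1000, 0.3000, 0.2000, 0.3000, 0.1000]
t=1: π = [0.2300, 0.1700, 0.2300, 0.1400, 0.2300]
t=2: π = [0.2490, 0.2120, 0.1850, 0.1370, 0.2170]
t=3: π = [0.2477, 0.2010, 0.1947, 0.1386, 0.2180]
t=4: π = [0.2475, 0.2040, 0.1927, 0.1386, 0.2171]
t=5: π = [0.2475, 0.2032, 0.1933, 0.1386, 0.2174]

π = [0.2475, 0.2032, 0.1933, 0.1386, 0.2174]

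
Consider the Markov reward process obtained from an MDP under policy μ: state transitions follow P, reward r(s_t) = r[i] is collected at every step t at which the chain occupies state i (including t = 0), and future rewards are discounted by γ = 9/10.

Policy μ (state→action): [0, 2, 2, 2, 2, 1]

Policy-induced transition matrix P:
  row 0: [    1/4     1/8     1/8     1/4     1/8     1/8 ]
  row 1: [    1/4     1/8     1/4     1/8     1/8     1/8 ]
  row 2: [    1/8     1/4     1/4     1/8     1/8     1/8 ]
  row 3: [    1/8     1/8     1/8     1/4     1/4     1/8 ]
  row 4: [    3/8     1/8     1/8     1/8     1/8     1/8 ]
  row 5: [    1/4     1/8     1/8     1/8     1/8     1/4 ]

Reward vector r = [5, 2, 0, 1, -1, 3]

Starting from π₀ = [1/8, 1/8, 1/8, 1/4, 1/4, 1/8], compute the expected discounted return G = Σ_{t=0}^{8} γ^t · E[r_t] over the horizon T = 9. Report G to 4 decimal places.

t=0: π = [0.1250, 0.1250, 0.1250, 0.2500, 0.2500, 0.1250], E[r] = 1.2500, γ^t·E[r] = 1.250000, running G = 1.250000
t=1: π = [0.2344, 0.1406, 0.1563, 0.1719, 0.1563, 0.1406], E[r] = 1.8906, γ^t·E[r] = 1.701563, running G = 2.951563
t=2: π = [0.2285, 0.1445, 0.1621, 0.1758, 0.1465, 0.1426], E[r] = 1.8887, γ^t·E[r] = 1.529824, running G = 4.481387
t=3: π = [0.2261, 0.1453, 0.1633, 0.1755, 0.1470, 0.1428], E[r] = 1.8779, γ^t·E[r] = 1.369011, running G = 5.850397
t=4: π = [0.2260, 0.1454, 0.1636, 0.1752, 0.1469, 0.1429], E[r] = 1.8777, γ^t·E[r] = 1.231970, running G = 7.082367
t=5: π = [0.2260, 0.1454, 0.1636, 0.1752, 0.1469, 0.1429], E[r] = 1.8778, γ^t·E[r] = 1.108833, running G = 8.191200
t=6: π = [0.2260, 0.1455, 0.1636, 0.1751, 0.1469, 0.1429], E[r] = 1.8778, γ^t·E[r] = 0.997944, running G = 9.189144
t=7: π = [0.2260, 0.1455, 0.1636, 0.1751, 0.1469, 0.1429], E[r] = 1.8778, γ^t·E[r] = 0.898147, running G = 10.087292
t=8: π = [0.2260, 0.1455, 0.1636, 0.1751, 0.1469, 0.1429], E[r] = 1.8778, γ^t·E[r] = 0.808332, running G = 10.895624

G = 10.8956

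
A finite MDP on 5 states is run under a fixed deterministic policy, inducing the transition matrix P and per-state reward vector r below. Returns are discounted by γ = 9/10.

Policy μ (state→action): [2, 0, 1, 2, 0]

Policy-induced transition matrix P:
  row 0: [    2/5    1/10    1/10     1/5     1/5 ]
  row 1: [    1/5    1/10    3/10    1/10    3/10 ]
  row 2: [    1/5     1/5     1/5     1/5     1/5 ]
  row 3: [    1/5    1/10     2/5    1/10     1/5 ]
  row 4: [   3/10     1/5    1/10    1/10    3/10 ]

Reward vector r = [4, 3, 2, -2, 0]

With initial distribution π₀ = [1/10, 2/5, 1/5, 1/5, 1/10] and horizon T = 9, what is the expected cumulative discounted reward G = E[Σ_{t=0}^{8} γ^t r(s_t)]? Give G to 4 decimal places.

G = 9.9185

t=0: π = [0.1000, 0.4000, 0.2000, 0.2000, 0.1000], E[r] = 1.6000, γ^t·E[r] = 1.600000, running G = 1.600000
t=1: π = [0.2300, 0.1300, 0.2600, 0.1300, 0.2500], E[r] = 1.5700, γ^t·E[r] = 1.413000, running G = 3.013000
t=2: π = [0.2710, 0.1510, 0.1910, 0.1490, 0.2380], E[r] = 1.6210, γ^t·E[r] = 1.313010, running G = 4.326010
t=3: π = [0.2780, 0.1429, 0.1940, 0.1462, 0.2389], E[r] = 1.6363, γ^t·E[r] = 1.192863, running G = 5.518873
t=4: π = [0.2795, 0.1433, 0.1918, 0.1472, 0.2382], E[r] = 1.6371, γ^t·E[r] = 1.074108, running G = 6.592981
t=5: π = [0.2797, 0.1430, 0.1920, 0.1471, 0.2381], E[r] = 1.6376, γ^t·E[r] = 0.966991, running G = 7.559972
t=6: π = [0.2798, 0.1430, 0.1919, 0.1472, 0.2381], E[r] = 1.6376, γ^t·E[r] = 0.870295, running G = 8.430267
t=7: π = [0.2798, 0.1430, 0.1919, 0.1472, 0.2381], E[r] = 1.6376, γ^t·E[r] = 0.783272, running G = 9.213538
t=8: π = [0.2798, 0.1430, 0.1919, 0.1472, 0.2381], E[r] = 1.6376, γ^t·E[r] = 0.704944, running G = 9.918483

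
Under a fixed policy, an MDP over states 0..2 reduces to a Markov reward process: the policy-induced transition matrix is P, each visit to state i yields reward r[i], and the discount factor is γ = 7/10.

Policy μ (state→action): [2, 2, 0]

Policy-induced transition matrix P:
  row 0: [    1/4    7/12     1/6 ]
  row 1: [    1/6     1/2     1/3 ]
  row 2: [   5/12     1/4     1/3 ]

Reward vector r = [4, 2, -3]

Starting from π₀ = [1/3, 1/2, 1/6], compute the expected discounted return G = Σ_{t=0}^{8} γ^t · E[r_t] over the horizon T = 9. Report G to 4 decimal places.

G = 4.1833

t=0: π = [0.3333, 0.5000, 0.1667], E[r] = 1.8333, γ^t·E[r] = 1.833333, running G = 1.833333
t=1: π = [0.2361, 0.4861, 0.2778], E[r] = 1.0833, γ^t·E[r] = 0.758333, running G = 2.591667
t=2: π = [0.2558, 0.4502, 0.2940], E[r] = 1.0417, γ^t·E[r] = 0.510417, running G = 3.102083
t=3: π = [0.2615, 0.4478, 0.2907], E[r] = 1.0694, γ^t·E[r] = 0.366819, running G = 3.468903
t=4: π = [0.2611, 0.4491, 0.2898], E[r] = 1.0735, γ^t·E[r] = 0.257746, running G = 3.726649
t=5: π = [0.2609, 0.4493, 0.2898], E[r] = 1.0727, γ^t·E[r] = 0.180285, running G = 3.906934
t=6: π = [0.2609, 0.4493, 0.2899], E[r] = 1.0724, γ^t·E[r] = 0.126171, running G = 4.033105
t=7: π = [0.2609, 0.4493, 0.2899], E[r] = 1.0725, γ^t·E[r] = 0.088321, running G = 4.121426
t=8: π = [0.2609, 0.4493, 0.2899], E[r] = 1.0725, γ^t·E[r] = 0.061825, running G = 4.183251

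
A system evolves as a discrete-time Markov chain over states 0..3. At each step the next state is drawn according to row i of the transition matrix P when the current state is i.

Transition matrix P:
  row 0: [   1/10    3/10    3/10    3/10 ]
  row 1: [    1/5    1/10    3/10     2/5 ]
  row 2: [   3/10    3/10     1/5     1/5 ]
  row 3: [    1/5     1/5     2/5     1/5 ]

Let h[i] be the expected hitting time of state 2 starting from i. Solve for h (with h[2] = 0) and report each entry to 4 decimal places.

h = [3.0365, 3.0137, 0.0000, 2.7626]

First-step conditioning: h[2] = 0; for i ≠ 2, h[i] = 1 + Σ_k P[i][k]·h[k].
  h[0] = 1 + 1/10·h[0] + 3/10·h[1] + 3/10·h[3]
  h[1] = 1 + 1/5·h[0] + 1/10·h[1] + 2/5·h[3]
  h[3] = 1 + 1/5·h[0] + 1/5·h[1] + 1/5·h[3]
Solving the 3×3 linear system over states ≠ 2 gives exactly h = [665/219, 220/73, 0, 605/219] (h[2] = 0 is the target).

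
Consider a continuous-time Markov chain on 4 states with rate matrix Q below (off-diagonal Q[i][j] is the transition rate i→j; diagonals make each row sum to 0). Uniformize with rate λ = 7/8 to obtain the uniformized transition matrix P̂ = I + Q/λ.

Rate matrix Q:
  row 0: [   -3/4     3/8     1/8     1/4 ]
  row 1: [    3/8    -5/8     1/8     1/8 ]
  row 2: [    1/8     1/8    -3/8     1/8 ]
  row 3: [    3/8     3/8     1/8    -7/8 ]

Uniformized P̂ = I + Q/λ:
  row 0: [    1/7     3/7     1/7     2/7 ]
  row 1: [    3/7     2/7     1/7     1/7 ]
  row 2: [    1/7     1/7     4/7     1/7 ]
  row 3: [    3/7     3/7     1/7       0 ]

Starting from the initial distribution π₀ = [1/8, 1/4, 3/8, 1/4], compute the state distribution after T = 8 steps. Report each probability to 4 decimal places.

t=0: π = [0.1250, 0.2500, 0.3750, 0.2500]
t=1: π = [0.2857, 0.2857, 0.3036, 0.1250]
t=2: π = [0.2602, 0.3010, 0.2730, 0.1658]
t=3: π = [0.2762, 0.3076, 0.2598, 0.1563]
t=4: π = [0.2754, 0.3104, 0.2542, 0.1600]
t=5: π = [0.2773, 0.3116, 0.2518, 0.1593]
t=6: π = [0.2774, 0.3121, 0.2508, 0.1597]
t=7: π = [0.2777, 0.3123, 0.2503, 0.1597]
t=8: π = [0.2777, 0.3124, 0.2501, 0.1597]

π = [0.2777, 0.3124, 0.2501, 0.1597]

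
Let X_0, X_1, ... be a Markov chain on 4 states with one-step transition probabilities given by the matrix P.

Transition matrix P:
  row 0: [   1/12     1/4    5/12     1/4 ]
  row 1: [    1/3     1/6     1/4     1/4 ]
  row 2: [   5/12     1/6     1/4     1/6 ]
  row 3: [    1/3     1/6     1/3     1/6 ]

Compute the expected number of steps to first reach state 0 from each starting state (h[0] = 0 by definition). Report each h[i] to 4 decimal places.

First-step conditioning: h[0] = 0; for i ≠ 0, h[i] = 1 + Σ_k P[i][k]·h[k].
  h[1] = 1 + 1/6·h[1] + 1/4·h[2] + 1/4·h[3]
  h[2] = 1 + 1/6·h[1] + 1/4·h[2] + 1/6·h[3]
  h[3] = 1 + 1/6·h[1] + 1/3·h[2] + 1/6·h[3]
Solving the 3×3 linear system over states ≠ 0 gives exactly h = [0, 942/335, 864/335, 936/335] (h[0] = 0 is the target).

h = [0.0000, 2.8119, 2.5791, 2.7940]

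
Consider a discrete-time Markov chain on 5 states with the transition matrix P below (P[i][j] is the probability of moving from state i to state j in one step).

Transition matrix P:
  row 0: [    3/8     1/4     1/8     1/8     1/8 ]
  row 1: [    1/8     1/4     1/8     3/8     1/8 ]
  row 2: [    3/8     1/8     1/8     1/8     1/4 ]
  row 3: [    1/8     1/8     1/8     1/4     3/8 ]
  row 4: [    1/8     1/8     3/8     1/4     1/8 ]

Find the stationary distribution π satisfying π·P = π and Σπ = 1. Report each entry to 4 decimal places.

Balance equations π_j = Σ_i π_i·P[i][j]:
  π_0 = 3/8·π_0 + 1/8·π_1 + 3/8·π_2 + 1/8·π_3 + 1/8·π_4
  π_1 = 1/4·π_0 + 1/4·π_1 + 1/8·π_2 + 1/8·π_3 + 1/8·π_4
  π_2 = 1/8·π_0 + 1/8·π_1 + 1/8·π_2 + 1/8·π_3 + 3/8·π_4
  π_3 = 1/8·π_0 + 3/8·π_1 + 1/8·π_2 + 1/4·π_3 + 1/4·π_4
  normalize: π_0 + π_1 + π_2 + π_3 + π_4 = 1
Solving the linear system gives exactly π = [395/1754, 307/1754, 154/877, 389/1754, 355/1754].

π = [0.2252, 0.1750, 0.1756, 0.2218, 0.2024]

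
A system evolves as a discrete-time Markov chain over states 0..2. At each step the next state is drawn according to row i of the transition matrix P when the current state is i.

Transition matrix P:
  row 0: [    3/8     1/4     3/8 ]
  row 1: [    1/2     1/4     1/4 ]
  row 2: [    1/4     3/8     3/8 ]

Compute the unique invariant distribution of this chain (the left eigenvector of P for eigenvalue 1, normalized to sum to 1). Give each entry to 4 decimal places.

π = [0.3692, 0.2923, 0.3385]

Balance equations π_j = Σ_i π_i·P[i][j]:
  π_0 = 3/8·π_0 + 1/2·π_1 + 1/4·π_2
  π_1 = 1/4·π_0 + 1/4·π_1 + 3/8·π_2
  normalize: π_0 + π_1 + π_2 = 1
Solving the linear system gives exactly π = [24/65, 19/65, 22/65].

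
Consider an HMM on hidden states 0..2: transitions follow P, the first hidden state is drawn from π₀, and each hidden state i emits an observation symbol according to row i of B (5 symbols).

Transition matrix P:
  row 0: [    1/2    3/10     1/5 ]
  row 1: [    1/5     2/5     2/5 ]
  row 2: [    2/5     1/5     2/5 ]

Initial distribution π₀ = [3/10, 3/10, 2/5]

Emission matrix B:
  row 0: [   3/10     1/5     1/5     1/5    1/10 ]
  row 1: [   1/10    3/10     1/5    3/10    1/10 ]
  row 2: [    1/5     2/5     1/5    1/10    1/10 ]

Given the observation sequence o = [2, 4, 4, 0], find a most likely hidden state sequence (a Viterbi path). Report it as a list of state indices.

t=0: δ = [6.000e-02, 6.000e-02, 8.000e-02]  (obs o_0=2)
t=1: δ = [3.200e-03, 2.400e-03, 3.200e-03]  ψ = [2, 1, 2]  (obs o_1=4)
t=2: δ = [1.600e-04, 9.600e-05, 1.280e-04]  ψ = [0, 0, 2]  (obs o_2=4)
t=3: δ = [2.400e-05, 4.800e-06, 1.024e-05]  ψ = [0, 0, 2]  (obs o_3=0)
backtrack: best end state = 0; path = [2, 0, 0, 0]

path = [2, 0, 0, 0]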